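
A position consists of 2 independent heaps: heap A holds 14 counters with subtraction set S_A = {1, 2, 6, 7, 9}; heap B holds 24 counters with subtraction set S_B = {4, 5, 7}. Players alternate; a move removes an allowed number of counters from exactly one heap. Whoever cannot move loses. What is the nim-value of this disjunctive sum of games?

Heap A, S = {1, 2, 6, 7, 9}:
n :  0  1  2  3  4  5  6  7  8  9 10 11 12 13 14
G :  0  1  2  0  1  2  3  4  0  1  2  0  1  2  3
G_A(14) = 3.
Heap B, S = {4, 5, 7}:
n :  0  1  2  3  4  5  6  7  8  9 10 11 12 13 14 15 16 17 18 19 20 21 22 23 24
G :  0  0  0  0  1  1  1  1  2  2  2  0  0  0  0  1  1  1  1  2  2  2  0  0  0
G_B(24) = 0.
Combined Grundy value = 3 ⊕ 0 = 3.

3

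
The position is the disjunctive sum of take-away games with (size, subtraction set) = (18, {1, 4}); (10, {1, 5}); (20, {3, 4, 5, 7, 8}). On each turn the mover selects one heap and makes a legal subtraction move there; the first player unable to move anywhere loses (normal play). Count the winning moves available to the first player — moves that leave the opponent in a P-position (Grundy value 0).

2

Heap A, S = {1, 4}:
G(0) = 0
G(1) = mex{0} = 1
G(2) = mex{1} = 0
G(3) = mex{0} = 1
G(4) = mex{1,0} = 2
G(5) = mex{2,1} = 0
G(6) = mex{0,0} = 1
G(7) = mex{1,1} = 0
G(8) = mex{0,2} = 1
G(9) = mex{1,0} = 2
G(10) = mex{2,1} = 0
G(11) = mex{0,0} = 1
G(12) = mex{1,1} = 0
G(13) = mex{0,2} = 1
G(14) = mex{1,0} = 2
G(15) = mex{2,1} = 0
G(16) = mex{0,0} = 1
G(17) = mex{1,1} = 0
G(18) = mex{0,2} = 1
G_A(18) = 1.
Heap B, S = {1, 5}:
G(0) = 0
G(1) = mex{0} = 1
G(2) = mex{1} = 0
G(3) = mex{0} = 1
G(4) = mex{1} = 0
G(5) = mex{0,0} = 1
G(6) = mex{1,1} = 0
G(7) = mex{0,0} = 1
G(8) = mex{1,1} = 0
G(9) = mex{0,0} = 1
G(10) = mex{1,1} = 0
G_B(10) = 0.
Heap C, S = {3, 4, 5, 7, 8}:
n :  0  1  2  3  4  5  6  7  8  9 10 11 12 13 14 15 16 17 18 19 20
G :  0  0  0  1  1  1  2  2  2  3  3  0  0  0  1  1  1  2  2  2  3
G_C(20) = 3.
Combined Grundy value = 1 ⊕ 0 ⊕ 3 = 2.
A winning move leaves total XOR = 0, i.e. changes one component's Grundy value g to g ⊕ X where X is the current total.
Heap A: need g' = 1⊕2 = 3. Options: 18−1→G=0, 18−4→G=2. Hits: 0.
Heap B: need g' = 0⊕2 = 2. Options: 10−1→G=1, 10−5→G=1. Hits: 0.
Heap C: need g' = 3⊕2 = 1. Options: 20−3→G=2, 20−4→G=1, 20−5→G=1, 20−7→G=0, 20−8→G=0. Hits: 2.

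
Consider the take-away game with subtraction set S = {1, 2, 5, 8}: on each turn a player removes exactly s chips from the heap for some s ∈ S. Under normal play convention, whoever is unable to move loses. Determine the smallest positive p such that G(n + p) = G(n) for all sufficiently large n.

3

G(0) = 0
G(1) = mex{0} = 1
G(2) = mex{1,0} = 2
G(3) = mex{2,1} = 0
G(4) = mex{0,2} = 1
G(5) = mex{1,0,0} = 2
G(6) = mex{2,1,1} = 0
G(7) = mex{0,2,2} = 1
G(8) = mex{1,0,0,0} = 2
G(9) = mex{2,1,1,1} = 0
G(10) = mex{0,2,2,2} = 1
G(11) = mex{1,0,0,0} = 2
G(12) = mex{2,1,1,1} = 0
G(13) = mex{0,2,2,2} = 1
G(14) = mex{1,0,0,0} = 2
G(n+3) = G(n) holds for n = 0,…,7 (a full window of length max(S) = 8), so the sequence is purely periodic with period 3.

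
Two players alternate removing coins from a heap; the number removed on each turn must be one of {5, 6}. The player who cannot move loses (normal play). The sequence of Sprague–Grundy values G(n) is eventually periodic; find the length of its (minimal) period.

11

n :  0  1  2  3  4  5  6  7  8  9 10 11 12 13 14 15 16 17 18 19 20 21 22 23
G :  0  0  0  0  0  1  1  1  1  1  2  0  0  0  0  0  1  1  1  1  1  2  0  0
G(n+11) = G(n) holds for n = 0,…,5 (a full window of length max(S) = 6), so the sequence is purely periodic with period 11.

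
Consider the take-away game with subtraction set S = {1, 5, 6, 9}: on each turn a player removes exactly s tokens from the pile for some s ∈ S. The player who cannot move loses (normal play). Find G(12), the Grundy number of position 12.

n :  0  1  2  3  4  5  6  7  8  9 10 11 12
G :  0  1  0  1  0  1  2  3  2  3  2  3  0

0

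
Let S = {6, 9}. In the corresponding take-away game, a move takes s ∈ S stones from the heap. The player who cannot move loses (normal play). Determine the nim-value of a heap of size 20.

0

G(0) = 0
G(1) = mex{} = 0
G(2) = mex{} = 0
G(3) = mex{} = 0
G(4) = mex{} = 0
G(5) = mex{} = 0
G(6) = mex{0} = 1
G(7) = mex{0} = 1
G(8) = mex{0} = 1
G(9) = mex{0,0} = 1
G(10) = mex{0,0} = 1
G(11) = mex{0,0} = 1
G(12) = mex{1,0} = 2
G(13) = mex{1,0} = 2
G(14) = mex{1,0} = 2
G(15) = mex{1,1} = 0
G(16) = mex{1,1} = 0
G(17) = mex{1,1} = 0
G(18) = mex{2,1} = 0
G(19) = mex{2,1} = 0
G(20) = mex{2,1} = 0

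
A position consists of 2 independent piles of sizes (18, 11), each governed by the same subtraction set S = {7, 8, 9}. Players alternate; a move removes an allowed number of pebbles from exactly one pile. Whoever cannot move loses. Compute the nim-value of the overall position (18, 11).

1

All piles use S = {7, 8, 9}:
G(0) = 0
G(1) = mex{} = 0
G(2) = mex{} = 0
G(3) = mex{} = 0
G(4) = mex{} = 0
G(5) = mex{} = 0
G(6) = mex{} = 0
G(7) = mex{0} = 1
G(8) = mex{0,0} = 1
G(9) = mex{0,0,0} = 1
G(10) = mex{0,0,0} = 1
G(11) = mex{0,0,0} = 1
G(12) = mex{0,0,0} = 1
G(13) = mex{0,0,0} = 1
G(14) = mex{1,0,0} = 2
G(15) = mex{1,1,0} = 2
G(16) = mex{1,1,1} = 0
G(17) = mex{1,1,1} = 0
G(18) = mex{1,1,1} = 0
Pile A: G(18) = 0.
Pile B: G(11) = 1.
Combined Grundy value = 0 ⊕ 1 = 1.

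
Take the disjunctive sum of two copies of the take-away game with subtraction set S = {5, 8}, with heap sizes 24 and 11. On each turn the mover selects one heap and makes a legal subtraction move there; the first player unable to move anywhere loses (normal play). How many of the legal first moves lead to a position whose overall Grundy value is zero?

All heaps use S = {5, 8}:
G(0) = 0
G(1) = mex{} = 0
G(2) = mex{} = 0
G(3) = mex{} = 0
G(4) = mex{} = 0
G(5) = mex{0} = 1
G(6) = mex{0} = 1
G(7) = mex{0} = 1
G(8) = mex{0,0} = 1
G(9) = mex{0,0} = 1
G(10) = mex{1,0} = 2
G(11) = mex{1,0} = 2
G(12) = mex{1,0} = 2
G(13) = mex{1,1} = 0
G(14) = mex{1,1} = 0
G(15) = mex{2,1} = 0
G(16) = mex{2,1} = 0
G(17) = mex{2,1} = 0
G(18) = mex{0,2} = 1
G(19) = mex{0,2} = 1
G(20) = mex{0,2} = 1
G(21) = mex{0,0} = 1
G(22) = mex{0,0} = 1
G(23) = mex{1,0} = 2
G(24) = mex{1,0} = 2
Heap A: G(24) = 2.
Heap B: G(11) = 2.
Combined Grundy value = 2 ⊕ 2 = 0.
A winning move leaves total XOR = 0, i.e. changes one component's Grundy value g to g ⊕ X where X is the current total.
Heap A: target g' = 2⊕0 = 2, but every legal move changes the Grundy value (mex property), so 0 moves.
Heap B: target g' = 2⊕0 = 2, but every legal move changes the Grundy value (mex property), so 0 moves.

0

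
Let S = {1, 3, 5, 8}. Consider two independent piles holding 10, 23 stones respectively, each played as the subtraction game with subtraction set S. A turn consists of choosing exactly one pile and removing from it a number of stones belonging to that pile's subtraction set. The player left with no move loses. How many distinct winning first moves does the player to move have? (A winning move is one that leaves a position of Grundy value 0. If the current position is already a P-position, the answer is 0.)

0

All piles use S = {1, 3, 5, 8}:
n :  0  1  2  3  4  5  6  7  8  9 10 11 12 13 14 15 16 17 18 19 20 21 22 23
G :  0  1  0  1  0  1  0  1  2  3  2  3  2  0  1  0  1  0  1  0  1  2  3  2
Pile A: G(10) = 2.
Pile B: G(23) = 2.
Combined Grundy value = 2 ⊕ 2 = 0.
A winning move leaves total XOR = 0, i.e. changes one component's Grundy value g to g ⊕ X where X is the current total.
Pile A: target g' = 2⊕0 = 2, but every legal move changes the Grundy value (mex property), so 0 moves.
Pile B: target g' = 2⊕0 = 2, but every legal move changes the Grundy value (mex property), so 0 moves.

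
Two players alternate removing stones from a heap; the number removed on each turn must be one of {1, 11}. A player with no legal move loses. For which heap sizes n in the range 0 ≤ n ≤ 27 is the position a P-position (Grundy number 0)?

n :  0  1  2  3  4  5  6  7  8  9 10 11 12 13 14 15 16 17 18 19 20 21 22 23 24 25 26 27
G :  0  1  0  1  0  1  0  1  0  1  0  1  0  1  0  1  0  1  0  1  0  1  0  1  0  1  0  1
P-positions are exactly the n with G(n) = 0.

0, 2, 4, 6, 8, 10, 12, 14, 16, 18, 20, 22, 24, 26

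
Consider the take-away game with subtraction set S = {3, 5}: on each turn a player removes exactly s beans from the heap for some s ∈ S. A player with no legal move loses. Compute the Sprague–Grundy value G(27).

n :  0  1  2  3  4  5  6  7  8  9 10 11 12 13 14 15 16 17 18 19 20 21 22 23 24 25 26 27
G :  0  0  0  1  1  1  2  2  0  0  0  1  1  1  2  2  0  0  0  1  1  1  2  2  0  0  0  1

1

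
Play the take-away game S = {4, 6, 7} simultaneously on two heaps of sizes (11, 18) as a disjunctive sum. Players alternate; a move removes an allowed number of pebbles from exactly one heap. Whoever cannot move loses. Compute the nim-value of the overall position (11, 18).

1

All heaps use S = {4, 6, 7}:
G(0) = 0
G(1) = mex{} = 0
G(2) = mex{} = 0
G(3) = mex{} = 0
G(4) = mex{0} = 1
G(5) = mex{0} = 1
G(6) = mex{0,0} = 1
G(7) = mex{0,0,0} = 1
G(8) = mex{1,0,0} = 2
G(9) = mex{1,0,0} = 2
G(10) = mex{1,1,0} = 2
G(11) = mex{1,1,1} = 0
G(12) = mex{2,1,1} = 0
G(13) = mex{2,1,1} = 0
G(14) = mex{2,2,1} = 0
G(15) = mex{0,2,2} = 1
G(16) = mex{0,2,2} = 1
G(17) = mex{0,0,2} = 1
G(18) = mex{0,0,0} = 1
Heap A: G(11) = 0.
Heap B: G(18) = 1.
Combined Grundy value = 0 ⊕ 1 = 1.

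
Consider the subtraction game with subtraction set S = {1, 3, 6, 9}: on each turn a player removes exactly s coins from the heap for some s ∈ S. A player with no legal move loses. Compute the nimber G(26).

0

n :  0  1  2  3  4  5  6  7  8  9 10 11 12 13 14 15 16 17 18 19 20 21 22 23 24 25 26
G :  0  1  0  1  0  1  2  3  2  3  2  3  0  1  0  1  0  1  2  3  2  3  2  3  0  1  0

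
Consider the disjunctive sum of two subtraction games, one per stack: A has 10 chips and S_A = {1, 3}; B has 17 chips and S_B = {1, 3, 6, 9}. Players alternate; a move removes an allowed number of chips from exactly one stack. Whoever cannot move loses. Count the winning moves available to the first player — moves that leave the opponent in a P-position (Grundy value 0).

Stack A, S = {1, 3}:
G(0) = 0
G(1) = mex{0} = 1
G(2) = mex{1} = 0
G(3) = mex{0,0} = 1
G(4) = mex{1,1} = 0
G(5) = mex{0,0} = 1
G(6) = mex{1,1} = 0
G(7) = mex{0,0} = 1
G(8) = mex{1,1} = 0
G(9) = mex{0,0} = 1
G(10) = mex{1,1} = 0
G_A(10) = 0.
Stack B, S = {1, 3, 6, 9}:
n :  0  1  2  3  4  5  6  7  8  9 10 11 12 13 14 15 16 17
G :  0  1  0  1  0  1  2  3  2  3  2  3  0  1  0  1  0  1
G_B(17) = 1.
Combined Grundy value = 0 ⊕ 1 = 1.
A winning move leaves total XOR = 0, i.e. changes one component's Grundy value g to g ⊕ X where X is the current total.
Stack A: need g' = 0⊕1 = 1. Options: 10−1→G=1, 10−3→G=1. Hits: 2.
Stack B: need g' = 1⊕1 = 0. Options: 17−1→G=0, 17−3→G=0, 17−6→G=3, 17−9→G=2. Hits: 2.

4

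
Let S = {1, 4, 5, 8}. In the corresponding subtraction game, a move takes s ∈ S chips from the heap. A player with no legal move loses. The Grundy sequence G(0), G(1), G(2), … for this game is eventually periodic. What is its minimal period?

9

G(0) = 0
G(1) = mex{0} = 1
G(2) = mex{1} = 0
G(3) = mex{0} = 1
G(4) = mex{1,0} = 2
G(5) = mex{2,1,0} = 3
G(6) = mex{3,0,1} = 2
G(7) = mex{2,1,0} = 3
G(8) = mex{3,2,1,0} = 4
G(9) = mex{4,3,2,1} = 0
G(10) = mex{0,2,3,0} = 1
G(11) = mex{1,3,2,1} = 0
G(12) = mex{0,4,3,2} = 1
G(13) = mex{1,0,4,3} = 2
G(14) = mex{2,1,0,2} = 3
G(15) = mex{3,0,1,3} = 2
G(16) = mex{2,1,0,4} = 3
G(17) = mex{3,2,1,0} = 4
G(18) = mex{4,3,2,1} = 0
G(19) = mex{0,2,3,0} = 1
G(n+9) = G(n) holds for n = 0,…,7 (a full window of length max(S) = 8), so the sequence is purely periodic with period 9.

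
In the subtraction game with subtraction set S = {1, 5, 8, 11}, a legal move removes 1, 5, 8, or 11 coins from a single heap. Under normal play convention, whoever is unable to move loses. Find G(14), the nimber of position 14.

2

n :  0  1  2  3  4  5  6  7  8  9 10 11 12 13 14
G :  0  1  0  1  0  1  0  1  2  3  2  3  2  3  2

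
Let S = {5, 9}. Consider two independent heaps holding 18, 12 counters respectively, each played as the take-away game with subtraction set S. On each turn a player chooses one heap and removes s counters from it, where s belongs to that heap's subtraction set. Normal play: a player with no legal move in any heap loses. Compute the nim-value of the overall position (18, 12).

2

All heaps use S = {5, 9}:
G(0) = 0
G(1) = mex{} = 0
G(2) = mex{} = 0
G(3) = mex{} = 0
G(4) = mex{} = 0
G(5) = mex{0} = 1
G(6) = mex{0} = 1
G(7) = mex{0} = 1
G(8) = mex{0} = 1
G(9) = mex{0,0} = 1
G(10) = mex{1,0} = 2
G(11) = mex{1,0} = 2
G(12) = mex{1,0} = 2
G(13) = mex{1,0} = 2
G(14) = mex{1,1} = 0
G(15) = mex{2,1} = 0
G(16) = mex{2,1} = 0
G(17) = mex{2,1} = 0
G(18) = mex{2,1} = 0
Heap A: G(18) = 0.
Heap B: G(12) = 2.
Combined Grundy value = 0 ⊕ 2 = 2.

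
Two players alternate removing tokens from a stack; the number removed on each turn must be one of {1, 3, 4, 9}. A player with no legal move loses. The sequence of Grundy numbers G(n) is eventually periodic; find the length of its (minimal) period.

n :  0  1  2  3  4  5  6  7  8  9 10 11 12 13 14 15 16 17 18 19 20 21 22 23 24 25
G :  0  1  0  1  2  3  2  0  1  4  3  2  0  1  0  1  2  3  2  0  1  4  3  2  0  1
G(n+12) = G(n) holds for n = 0,…,8 (a full window of length max(S) = 9), so the sequence is purely periodic with period 12.

12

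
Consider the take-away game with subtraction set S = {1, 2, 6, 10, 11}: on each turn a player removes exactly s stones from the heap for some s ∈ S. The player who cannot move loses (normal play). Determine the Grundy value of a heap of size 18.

3

n :  0  1  2  3  4  5  6  7  8  9 10 11 12 13 14 15 16 17 18
G :  0  1  2  0  1  2  3  0  1  2  3  4  0  1  2  0  1  2  3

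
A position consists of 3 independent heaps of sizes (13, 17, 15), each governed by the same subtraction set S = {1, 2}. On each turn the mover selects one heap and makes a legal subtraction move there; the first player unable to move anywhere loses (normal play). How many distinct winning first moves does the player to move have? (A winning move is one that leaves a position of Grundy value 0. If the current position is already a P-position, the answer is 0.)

All heaps use S = {1, 2}:
n :  0  1  2  3  4  5  6  7  8  9 10 11 12 13 14 15 16 17
G :  0  1  2  0  1  2  0  1  2  0  1  2  0  1  2  0  1  2
Heap A: G(13) = 1.
Heap B: G(17) = 2.
Heap C: G(15) = 0.
Combined Grundy value = 1 ⊕ 2 ⊕ 0 = 3.
A winning move leaves total XOR = 0, i.e. changes one component's Grundy value g to g ⊕ X where X is the current total.
Heap A: need g' = 1⊕3 = 2. Options: 13−1→G=0, 13−2→G=2. Hits: 1.
Heap B: need g' = 2⊕3 = 1. Options: 17−1→G=1, 17−2→G=0. Hits: 1.
Heap C: need g' = 0⊕3 = 3. Options: 15−1→G=2, 15−2→G=1. Hits: 0.

2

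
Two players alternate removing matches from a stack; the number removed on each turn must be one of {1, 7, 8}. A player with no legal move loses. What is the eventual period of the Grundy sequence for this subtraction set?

15

n :  0  1  2  3  4  5  6  7  8  9 10 11 12 13 14 15 16 17 18 19 20 21 22 23 24 25 26 27 28 29 30 31
G :  0  1  0  1  0  1  0  1  2  3  2  3  2  3  2  0  1  0  1  0  1  0  1  2  3  2  3  2  3  2  0  1
G(n+15) = G(n) holds for n = 0,…,7 (a full window of length max(S) = 8), so the sequence is purely periodic with period 15.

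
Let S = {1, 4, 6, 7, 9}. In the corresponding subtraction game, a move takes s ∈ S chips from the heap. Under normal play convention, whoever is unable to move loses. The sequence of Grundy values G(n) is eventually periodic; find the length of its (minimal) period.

n :  0  1  2  3  4  5  6  7  8  9 10 11 12 13 14 15 16 17 18 19 20 21 22 23 24 25 26 27
G :  0  1  0  1  2  0  1  2  3  2  0  1  2  0  1  0  1  2  0  1  2  3  2  0  1  2  0  1
G(n+13) = G(n) holds for n = 0,…,8 (a full window of length max(S) = 9), so the sequence is purely periodic with period 13.

13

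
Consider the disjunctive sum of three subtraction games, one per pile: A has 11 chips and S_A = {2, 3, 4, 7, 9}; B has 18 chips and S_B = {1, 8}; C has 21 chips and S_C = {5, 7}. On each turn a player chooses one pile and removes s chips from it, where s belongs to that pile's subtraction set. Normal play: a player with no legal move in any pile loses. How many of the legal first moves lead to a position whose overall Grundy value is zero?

5

Pile A, S = {2, 3, 4, 7, 9}:
G(0) = 0
G(1) = mex{} = 0
G(2) = mex{0} = 1
G(3) = mex{0,0} = 1
G(4) = mex{1,0,0} = 2
G(5) = mex{1,1,0} = 2
G(6) = mex{2,1,1} = 0
G(7) = mex{2,2,1,0} = 3
G(8) = mex{0,2,2,0} = 1
G(9) = mex{3,0,2,1,0} = 4
G(10) = mex{1,3,0,1,0} = 2
G(11) = mex{4,1,3,2,1} = 0
G_A(11) = 0.
Pile B, S = {1, 8}:
G(0) = 0
G(1) = mex{0} = 1
G(2) = mex{1} = 0
G(3) = mex{0} = 1
G(4) = mex{1} = 0
G(5) = mex{0} = 1
G(6) = mex{1} = 0
G(7) = mex{0} = 1
G(8) = mex{1,0} = 2
G(9) = mex{2,1} = 0
G(10) = mex{0,0} = 1
G(11) = mex{1,1} = 0
G(12) = mex{0,0} = 1
G(13) = mex{1,1} = 0
G(14) = mex{0,0} = 1
G(15) = mex{1,1} = 0
G(16) = mex{0,2} = 1
G(17) = mex{1,0} = 2
G(18) = mex{2,1} = 0
G_B(18) = 0.
Pile C, S = {5, 7}:
n :  0  1  2  3  4  5  6  7  8  9 10 11 12 13 14 15 16 17 18 19 20 21
G :  0  0  0  0  0  1  1  1  1  1  2  2  0  0  0  0  0  1  1  1  1  1
G_C(21) = 1.
Combined Grundy value = 0 ⊕ 0 ⊕ 1 = 1.
A winning move leaves total XOR = 0, i.e. changes one component's Grundy value g to g ⊕ X where X is the current total.
Pile A: need g' = 0⊕1 = 1. Options: 11−2→G=4, 11−3→G=1, 11−4→G=3, 11−7→G=2, 11−9→G=1. Hits: 2.
Pile B: need g' = 0⊕1 = 1. Options: 18−1→G=2, 18−8→G=1. Hits: 1.
Pile C: need g' = 1⊕1 = 0. Options: 21−5→G=0, 21−7→G=0. Hits: 2.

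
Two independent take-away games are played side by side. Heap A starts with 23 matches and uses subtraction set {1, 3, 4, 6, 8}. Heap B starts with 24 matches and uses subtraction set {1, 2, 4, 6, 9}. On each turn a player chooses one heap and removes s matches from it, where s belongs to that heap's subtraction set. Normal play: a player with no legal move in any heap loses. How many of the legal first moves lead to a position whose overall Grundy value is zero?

0

Heap A, S = {1, 3, 4, 6, 8}:
n :  0  1  2  3  4  5  6  7  8  9 10 11 12 13 14 15 16 17 18 19 20 21 22 23
G :  0  1  0  1  2  3  2  0  1  0  1  2  3  2  0  1  0  1  2  3  2  0  1  0
G_A(23) = 0.
Heap B, S = {1, 2, 4, 6, 9}:
n :  0  1  2  3  4  5  6  7  8  9 10 11 12 13 14 15 16 17 18 19 20 21 22 23 24
G :  0  1  2  0  1  2  3  4  0  1  2  0  1  2  3  4  0  1  2  0  1  2  3  4  0
G_B(24) = 0.
Combined Grundy value = 0 ⊕ 0 = 0.
A winning move leaves total XOR = 0, i.e. changes one component's Grundy value g to g ⊕ X where X is the current total.
Heap A: target g' = 0⊕0 = 0, but every legal move changes the Grundy value (mex property), so 0 moves.
Heap B: target g' = 0⊕0 = 0, but every legal move changes the Grundy value (mex property), so 0 moves.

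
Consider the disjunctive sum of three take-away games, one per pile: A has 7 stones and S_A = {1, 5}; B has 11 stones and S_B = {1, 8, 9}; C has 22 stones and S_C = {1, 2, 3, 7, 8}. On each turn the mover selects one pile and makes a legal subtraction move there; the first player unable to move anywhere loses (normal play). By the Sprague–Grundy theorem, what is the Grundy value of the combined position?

Pile A, S = {1, 5}:
G(0) = 0
G(1) = mex{0} = 1
G(2) = mex{1} = 0
G(3) = mex{0} = 1
G(4) = mex{1} = 0
G(5) = mex{0,0} = 1
G(6) = mex{1,1} = 0
G(7) = mex{0,0} = 1
G_A(7) = 1.
Pile B, S = {1, 8, 9}:
G(0) = 0
G(1) = mex{0} = 1
G(2) = mex{1} = 0
G(3) = mex{0} = 1
G(4) = mex{1} = 0
G(5) = mex{0} = 1
G(6) = mex{1} = 0
G(7) = mex{0} = 1
G(8) = mex{1,0} = 2
G(9) = mex{2,1,0} = 3
G(10) = mex{3,0,1} = 2
G(11) = mex{2,1,0} = 3
G_B(11) = 3.
Pile C, S = {1, 2, 3, 7, 8}:
G(0) = 0
G(1) = mex{0} = 1
G(2) = mex{1,0} = 2
G(3) = mex{2,1,0} = 3
G(4) = mex{3,2,1} = 0
G(5) = mex{0,3,2} = 1
G(6) = mex{1,0,3} = 2
G(7) = mex{2,1,0,0} = 3
G(8) = mex{3,2,1,1,0} = 4
G(9) = mex{4,3,2,2,1} = 0
G(10) = mex{0,4,3,3,2} = 1
G(11) = mex{1,0,4,0,3} = 2
G(12) = mex{2,1,0,1,0} = 3
G(13) = mex{3,2,1,2,1} = 0
G(14) = mex{0,3,2,3,2} = 1
G(15) = mex{1,0,3,4,3} = 2
G(16) = mex{2,1,0,0,4} = 3
G(17) = mex{3,2,1,1,0} = 4
G(18) = mex{4,3,2,2,1} = 0
G(19) = mex{0,4,3,3,2} = 1
G(20) = mex{1,0,4,0,3} = 2
G(21) = mex{2,1,0,1,0} = 3
G(22) = mex{3,2,1,2,1} = 0
G_C(22) = 0.
Combined Grundy value = 1 ⊕ 3 ⊕ 0 = 2.

2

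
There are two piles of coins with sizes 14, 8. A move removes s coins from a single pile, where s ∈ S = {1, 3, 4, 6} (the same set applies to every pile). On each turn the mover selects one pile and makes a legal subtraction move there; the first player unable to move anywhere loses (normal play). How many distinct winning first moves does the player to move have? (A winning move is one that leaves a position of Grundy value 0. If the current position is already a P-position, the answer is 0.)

All piles use S = {1, 3, 4, 6}:
n :  0  1  2  3  4  5  6  7  8  9 10 11 12 13 14
G :  0  1  0  1  2  3  2  0  1  0  1  2  3  2  0
Pile A: G(14) = 0.
Pile B: G(8) = 1.
Combined Grundy value = 0 ⊕ 1 = 1.
A winning move leaves total XOR = 0, i.e. changes one component's Grundy value g to g ⊕ X where X is the current total.
Pile A: need g' = 0⊕1 = 1. Options: 14−1→G=2, 14−3→G=2, 14−4→G=1, 14−6→G=1. Hits: 2.
Pile B: need g' = 1⊕1 = 0. Options: 8−1→G=0, 8−3→G=3, 8−4→G=2, 8−6→G=0. Hits: 2.

4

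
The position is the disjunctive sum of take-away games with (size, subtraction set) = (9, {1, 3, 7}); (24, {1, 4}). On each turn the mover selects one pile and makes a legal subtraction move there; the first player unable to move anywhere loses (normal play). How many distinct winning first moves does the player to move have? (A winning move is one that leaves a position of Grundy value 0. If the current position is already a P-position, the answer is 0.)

1

Pile A, S = {1, 3, 7}:
G(0) = 0
G(1) = mex{0} = 1
G(2) = mex{1} = 0
G(3) = mex{0,0} = 1
G(4) = mex{1,1} = 0
G(5) = mex{0,0} = 1
G(6) = mex{1,1} = 0
G(7) = mex{0,0,0} = 1
G(8) = mex{1,1,1} = 0
G(9) = mex{0,0,0} = 1
G_A(9) = 1.
Pile B, S = {1, 4}:
n :  0  1  2  3  4  5  6  7  8  9 10 11 12 13 14 15 16 17 18 19 20 21 22 23 24
G :  0  1  0  1  2  0  1  0  1  2  0  1  0  1  2  0  1  0  1  2  0  1  0  1  2
G_B(24) = 2.
Combined Grundy value = 1 ⊕ 2 = 3.
A winning move leaves total XOR = 0, i.e. changes one component's Grundy value g to g ⊕ X where X is the current total.
Pile A: need g' = 1⊕3 = 2. Options: 9−1→G=0, 9−3→G=0, 9−7→G=0. Hits: 0.
Pile B: need g' = 2⊕3 = 1. Options: 24−1→G=1, 24−4→G=0. Hits: 1.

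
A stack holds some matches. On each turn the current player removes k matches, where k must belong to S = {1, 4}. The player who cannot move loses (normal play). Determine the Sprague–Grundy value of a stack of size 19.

G(0) = 0
G(1) = mex{0} = 1
G(2) = mex{1} = 0
G(3) = mex{0} = 1
G(4) = mex{1,0} = 2
G(5) = mex{2,1} = 0
G(6) = mex{0,0} = 1
G(7) = mex{1,1} = 0
G(8) = mex{0,2} = 1
G(9) = mex{1,0} = 2
G(10) = mex{2,1} = 0
G(11) = mex{0,0} = 1
G(12) = mex{1,1} = 0
G(13) = mex{0,2} = 1
G(14) = mex{1,0} = 2
G(15) = mex{2,1} = 0
G(16) = mex{0,0} = 1
G(17) = mex{1,1} = 0
G(18) = mex{0,2} = 1
G(19) = mex{1,0} = 2

2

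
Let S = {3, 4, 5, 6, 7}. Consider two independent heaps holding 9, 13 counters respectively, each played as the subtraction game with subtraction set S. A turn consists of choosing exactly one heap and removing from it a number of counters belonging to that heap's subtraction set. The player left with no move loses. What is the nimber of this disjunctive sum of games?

All heaps use S = {3, 4, 5, 6, 7}:
G(0) = 0
G(1) = mex{} = 0
G(2) = mex{} = 0
G(3) = mex{0} = 1
G(4) = mex{0,0} = 1
G(5) = mex{0,0,0} = 1
G(6) = mex{1,0,0,0} = 2
G(7) = mex{1,1,0,0,0} = 2
G(8) = mex{1,1,1,0,0} = 2
G(9) = mex{2,1,1,1,0} = 3
G(10) = mex{2,2,1,1,1} = 0
G(11) = mex{2,2,2,1,1} = 0
G(12) = mex{3,2,2,2,1} = 0
G(13) = mex{0,3,2,2,2} = 1
Heap A: G(9) = 3.
Heap B: G(13) = 1.
Combined Grundy value = 3 ⊕ 1 = 2.

2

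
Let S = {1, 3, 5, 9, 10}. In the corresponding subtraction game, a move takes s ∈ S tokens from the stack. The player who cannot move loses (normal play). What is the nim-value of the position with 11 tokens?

3

G(0) = 0
G(1) = mex{0} = 1
G(2) = mex{1} = 0
G(3) = mex{0,0} = 1
G(4) = mex{1,1} = 0
G(5) = mex{0,0,0} = 1
G(6) = mex{1,1,1} = 0
G(7) = mex{0,0,0} = 1
G(8) = mex{1,1,1} = 0
G(9) = mex{0,0,0,0} = 1
G(10) = mex{1,1,1,1,0} = 2
G(11) = mex{2,0,0,0,1} = 3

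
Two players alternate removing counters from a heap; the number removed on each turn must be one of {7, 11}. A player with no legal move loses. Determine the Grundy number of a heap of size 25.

1

n :  0  1  2  3  4  5  6  7  8  9 10 11 12 13 14 15 16 17 18 19 20 21 22 23 24 25
G :  0  0  0  0  0  0  0  1  1  1  1  1  1  1  2  2  2  2  0  0  0  0  0  0  0  1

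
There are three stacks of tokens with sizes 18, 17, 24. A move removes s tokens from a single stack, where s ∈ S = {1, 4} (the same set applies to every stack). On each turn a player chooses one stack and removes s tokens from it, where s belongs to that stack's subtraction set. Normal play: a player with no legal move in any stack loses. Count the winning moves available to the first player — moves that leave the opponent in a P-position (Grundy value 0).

All stacks use S = {1, 4}:
n :  0  1  2  3  4  5  6  7  8  9 10 11 12 13 14 15 16 17 18 19 20 21 22 23 24
G :  0  1  0  1  2  0  1  0  1  2  0  1  0  1  2  0  1  0  1  2  0  1  0  1  2
Stack A: G(18) = 1.
Stack B: G(17) = 0.
Stack C: G(24) = 2.
Combined Grundy value = 1 ⊕ 0 ⊕ 2 = 3.
A winning move leaves total XOR = 0, i.e. changes one component's Grundy value g to g ⊕ X where X is the current total.
Stack A: need g' = 1⊕3 = 2. Options: 18−1→G=0, 18−4→G=2. Hits: 1.
Stack B: need g' = 0⊕3 = 3. Options: 17−1→G=1, 17−4→G=1. Hits: 0.
Stack C: need g' = 2⊕3 = 1. Options: 24−1→G=1, 24−4→G=0. Hits: 1.

2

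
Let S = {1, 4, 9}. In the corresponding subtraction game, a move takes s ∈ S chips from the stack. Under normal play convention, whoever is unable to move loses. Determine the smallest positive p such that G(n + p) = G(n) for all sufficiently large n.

5

n :  0  1  2  3  4  5  6  7  8  9 10 11 12 13 14 15
G :  0  1  0  1  2  0  1  0  1  2  0  1  0  1  2  0
G(n+5) = G(n) holds for n = 0,…,8 (a full window of length max(S) = 9), so the sequence is purely periodic with period 5.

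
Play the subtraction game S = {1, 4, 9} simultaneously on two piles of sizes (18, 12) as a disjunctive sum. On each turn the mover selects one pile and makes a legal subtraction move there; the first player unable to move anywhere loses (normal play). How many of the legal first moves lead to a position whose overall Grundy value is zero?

All piles use S = {1, 4, 9}:
G(0) = 0
G(1) = mex{0} = 1
G(2) = mex{1} = 0
G(3) = mex{0} = 1
G(4) = mex{1,0} = 2
G(5) = mex{2,1} = 0
G(6) = mex{0,0} = 1
G(7) = mex{1,1} = 0
G(8) = mex{0,2} = 1
G(9) = mex{1,0,0} = 2
G(10) = mex{2,1,1} = 0
G(11) = mex{0,0,0} = 1
G(12) = mex{1,1,1} = 0
G(13) = mex{0,2,2} = 1
G(14) = mex{1,0,0} = 2
G(15) = mex{2,1,1} = 0
G(16) = mex{0,0,0} = 1
G(17) = mex{1,1,1} = 0
G(18) = mex{0,2,2} = 1
Pile A: G(18) = 1.
Pile B: G(12) = 0.
Combined Grundy value = 1 ⊕ 0 = 1.
A winning move leaves total XOR = 0, i.e. changes one component's Grundy value g to g ⊕ X where X is the current total.
Pile A: need g' = 1⊕1 = 0. Options: 18−1→G=0, 18−4→G=2, 18−9→G=2. Hits: 1.
Pile B: need g' = 0⊕1 = 1. Options: 12−1→G=1, 12−4→G=1, 12−9→G=1. Hits: 3.

4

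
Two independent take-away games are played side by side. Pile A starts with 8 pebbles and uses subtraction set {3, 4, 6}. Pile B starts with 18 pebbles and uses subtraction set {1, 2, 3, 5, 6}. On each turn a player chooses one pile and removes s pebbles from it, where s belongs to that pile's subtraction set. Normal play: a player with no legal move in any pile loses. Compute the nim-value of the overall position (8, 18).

0

Pile A, S = {3, 4, 6}:
n : 0 1 2 3 4 5 6 7 8
G : 0 0 0 1 1 1 2 2 2
G_A(8) = 2.
Pile B, S = {1, 2, 3, 5, 6}:
n :  0  1  2  3  4  5  6  7  8  9 10 11 12 13 14 15 16 17 18
G :  0  1  2  3  0  1  2  3  0  1  2  3  0  1  2  3  0  1  2
G_B(18) = 2.
Combined Grundy value = 2 ⊕ 2 = 0.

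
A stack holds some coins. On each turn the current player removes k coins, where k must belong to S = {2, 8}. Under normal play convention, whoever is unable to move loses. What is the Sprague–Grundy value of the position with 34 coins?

0

n :  0  1  2  3  4  5  6  7  8  9 10 11 12 13 14 15 16 17 18 19 20 21 22 23 24 25 26 27 28 29 30 31 32 33 34
G :  0  0  1  1  0  0  1  1  2  2  0  0  1  1  0  0  1  1  2  2  0  0  1  1  0  0  1  1  2  2  0  0  1  1  0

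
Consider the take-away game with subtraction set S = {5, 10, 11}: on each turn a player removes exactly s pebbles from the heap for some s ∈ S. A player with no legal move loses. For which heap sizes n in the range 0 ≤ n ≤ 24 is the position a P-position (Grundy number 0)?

0, 1, 2, 3, 4, 16, 17, 18, 19, 20

G(0) = 0
G(1) = mex{} = 0
G(2) = mex{} = 0
G(3) = mex{} = 0
G(4) = mex{} = 0
G(5) = mex{0} = 1
G(6) = mex{0} = 1
G(7) = mex{0} = 1
G(8) = mex{0} = 1
G(9) = mex{0} = 1
G(10) = mex{1,0} = 2
G(11) = mex{1,0,0} = 2
G(12) = mex{1,0,0} = 2
G(13) = mex{1,0,0} = 2
G(14) = mex{1,0,0} = 2
G(15) = mex{2,1,0} = 3
G(16) = mex{2,1,1} = 0
G(17) = mex{2,1,1} = 0
G(18) = mex{2,1,1} = 0
G(19) = mex{2,1,1} = 0
G(20) = mex{3,2,1} = 0
G(21) = mex{0,2,2} = 1
G(22) = mex{0,2,2} = 1
G(23) = mex{0,2,2} = 1
G(24) = mex{0,2,2} = 1
P-positions are exactly the n with G(n) = 0.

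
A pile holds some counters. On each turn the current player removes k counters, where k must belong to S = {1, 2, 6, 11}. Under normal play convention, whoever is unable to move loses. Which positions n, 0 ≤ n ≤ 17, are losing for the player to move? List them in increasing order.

n :  0  1  2  3  4  5  6  7  8  9 10 11 12 13 14 15 16 17
G :  0  1  2  0  1  2  3  0  1  2  0  1  2  3  4  0  1  2
P-positions are exactly the n with G(n) = 0.

0, 3, 7, 10, 15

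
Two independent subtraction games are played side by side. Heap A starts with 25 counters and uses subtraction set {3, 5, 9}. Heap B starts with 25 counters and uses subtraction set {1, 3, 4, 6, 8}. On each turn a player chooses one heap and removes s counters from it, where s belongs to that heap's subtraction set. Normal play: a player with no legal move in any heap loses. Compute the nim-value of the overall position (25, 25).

Heap A, S = {3, 5, 9}:
n :  0  1  2  3  4  5  6  7  8  9 10 11 12 13 14 15 16 17 18 19 20 21 22 23 24 25
G :  0  0  0  1  1  1  2  2  0  3  3  1  0  2  0  1  0  1  0  1  0  1  0  1  0  1
G_A(25) = 1.
Heap B, S = {1, 3, 4, 6, 8}:
n :  0  1  2  3  4  5  6  7  8  9 10 11 12 13 14 15 16 17 18 19 20 21 22 23 24 25
G :  0  1  0  1  2  3  2  0  1  0  1  2  3  2  0  1  0  1  2  3  2  0  1  0  1  2
G_B(25) = 2.
Combined Grundy value = 1 ⊕ 2 = 3.

3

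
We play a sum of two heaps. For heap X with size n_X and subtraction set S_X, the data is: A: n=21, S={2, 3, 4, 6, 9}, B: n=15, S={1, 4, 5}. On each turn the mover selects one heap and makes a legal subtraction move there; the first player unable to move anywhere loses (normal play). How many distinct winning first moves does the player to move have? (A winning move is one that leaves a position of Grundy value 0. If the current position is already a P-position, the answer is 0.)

Heap A, S = {2, 3, 4, 6, 9}:
G(0) = 0
G(1) = mex{} = 0
G(2) = mex{0} = 1
G(3) = mex{0,0} = 1
G(4) = mex{1,0,0} = 2
G(5) = mex{1,1,0} = 2
G(6) = mex{2,1,1,0} = 3
G(7) = mex{2,2,1,0} = 3
G(8) = mex{3,2,2,1} = 0
G(9) = mex{3,3,2,1,0} = 4
G(10) = mex{0,3,3,2,0} = 1
G(11) = mex{4,0,3,2,1} = 5
G(12) = mex{1,4,0,3,1} = 2
G(13) = mex{5,1,4,3,2} = 0
G(14) = mex{2,5,1,0,2} = 3
G(15) = mex{0,2,5,4,3} = 1
G(16) = mex{3,0,2,1,3} = 4
G(17) = mex{1,3,0,5,0} = 2
G(18) = mex{4,1,3,2,4} = 0
G(19) = mex{2,4,1,0,1} = 3
G(20) = mex{0,2,4,3,5} = 1
G(21) = mex{3,0,2,1,2} = 4
G_A(21) = 4.
Heap B, S = {1, 4, 5}:
G(0) = 0
G(1) = mex{0} = 1
G(2) = mex{1} = 0
G(3) = mex{0} = 1
G(4) = mex{1,0} = 2
G(5) = mex{2,1,0} = 3
G(6) = mex{3,0,1} = 2
G(7) = mex{2,1,0} = 3
G(8) = mex{3,2,1} = 0
G(9) = mex{0,3,2} = 1
G(10) = mex{1,2,3} = 0
G(11) = mex{0,3,2} = 1
G(12) = mex{1,0,3} = 2
G(13) = mex{2,1,0} = 3
G(14) = mex{3,0,1} = 2
G(15) = mex{2,1,0} = 3
G_B(15) = 3.
Combined Grundy value = 4 ⊕ 3 = 7.
A winning move leaves total XOR = 0, i.e. changes one component's Grundy value g to g ⊕ X where X is the current total.
Heap A: need g' = 4⊕7 = 3. Options: 21−2→G=3, 21−3→G=0, 21−4→G=2, 21−6→G=1, 21−9→G=2. Hits: 1.
Heap B: need g' = 3⊕7 = 4. Options: 15−1→G=2, 15−4→G=1, 15−5→G=0. Hits: 0.

1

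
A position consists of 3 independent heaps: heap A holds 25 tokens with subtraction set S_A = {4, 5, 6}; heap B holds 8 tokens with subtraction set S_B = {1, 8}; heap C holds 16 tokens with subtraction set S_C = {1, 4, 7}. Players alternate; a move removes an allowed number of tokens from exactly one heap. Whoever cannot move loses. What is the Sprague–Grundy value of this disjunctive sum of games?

3

Heap A, S = {4, 5, 6}:
G(0) = 0
G(1) = mex{} = 0
G(2) = mex{} = 0
G(3) = mex{} = 0
G(4) = mex{0} = 1
G(5) = mex{0,0} = 1
G(6) = mex{0,0,0} = 1
G(7) = mex{0,0,0} = 1
G(8) = mex{1,0,0} = 2
G(9) = mex{1,1,0} = 2
G(10) = mex{1,1,1} = 0
G(11) = mex{1,1,1} = 0
G(12) = mex{2,1,1} = 0
G(13) = mex{2,2,1} = 0
G(14) = mex{0,2,2} = 1
G(15) = mex{0,0,2} = 1
G(16) = mex{0,0,0} = 1
G(17) = mex{0,0,0} = 1
G(18) = mex{1,0,0} = 2
G(19) = mex{1,1,0} = 2
G(20) = mex{1,1,1} = 0
G(21) = mex{1,1,1} = 0
G(22) = mex{2,1,1} = 0
G(23) = mex{2,2,1} = 0
G(24) = mex{0,2,2} = 1
G(25) = mex{0,0,2} = 1
G_A(25) = 1.
Heap B, S = {1, 8}:
n : 0 1 2 3 4 5 6 7 8
G : 0 1 0 1 0 1 0 1 2
G_B(8) = 2.
Heap C, S = {1, 4, 7}:
G(0) = 0
G(1) = mex{0} = 1
G(2) = mex{1} = 0
G(3) = mex{0} = 1
G(4) = mex{1,0} = 2
G(5) = mex{2,1} = 0
G(6) = mex{0,0} = 1
G(7) = mex{1,1,0} = 2
G(8) = mex{2,2,1} = 0
G(9) = mex{0,0,0} = 1
G(10) = mex{1,1,1} = 0
G(11) = mex{0,2,2} = 1
G(12) = mex{1,0,0} = 2
G(13) = mex{2,1,1} = 0
G(14) = mex{0,0,2} = 1
G(15) = mex{1,1,0} = 2
G(16) = mex{2,2,1} = 0
G_C(16) = 0.
Combined Grundy value = 1 ⊕ 2 ⊕ 0 = 3.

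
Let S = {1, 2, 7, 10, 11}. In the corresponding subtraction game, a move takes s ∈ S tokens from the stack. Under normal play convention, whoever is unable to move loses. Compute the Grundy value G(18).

0

G(0) = 0
G(1) = mex{0} = 1
G(2) = mex{1,0} = 2
G(3) = mex{2,1} = 0
G(4) = mex{0,2} = 1
G(5) = mex{1,0} = 2
G(6) = mex{2,1} = 0
G(7) = mex{0,2,0} = 1
G(8) = mex{1,0,1} = 2
G(9) = mex{2,1,2} = 0
G(10) = mex{0,2,0,0} = 1
G(11) = mex{1,0,1,1,0} = 2
G(12) = mex{2,1,2,2,1} = 0
G(13) = mex{0,2,0,0,2} = 1
G(14) = mex{1,0,1,1,0} = 2
G(15) = mex{2,1,2,2,1} = 0
G(16) = mex{0,2,0,0,2} = 1
G(17) = mex{1,0,1,1,0} = 2
G(18) = mex{2,1,2,2,1} = 0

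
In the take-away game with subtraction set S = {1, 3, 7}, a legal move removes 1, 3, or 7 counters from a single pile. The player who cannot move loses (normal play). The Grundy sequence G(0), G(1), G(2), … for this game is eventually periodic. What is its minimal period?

n :  0  1  2  3  4  5  6  7  8  9 10 11 12 13 14
G :  0  1  0  1  0  1  0  1  0  1  0  1  0  1  0
G(n+2) = G(n) holds for n = 0,…,6 (a full window of length max(S) = 7), so the sequence is purely periodic with period 2.

2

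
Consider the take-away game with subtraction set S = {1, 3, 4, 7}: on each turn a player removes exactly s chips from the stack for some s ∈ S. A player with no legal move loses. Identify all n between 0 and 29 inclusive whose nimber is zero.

0, 2, 8, 10, 16, 18, 24, 26

G(0) = 0
G(1) = mex{0} = 1
G(2) = mex{1} = 0
G(3) = mex{0,0} = 1
G(4) = mex{1,1,0} = 2
G(5) = mex{2,0,1} = 3
G(6) = mex{3,1,0} = 2
G(7) = mex{2,2,1,0} = 3
G(8) = mex{3,3,2,1} = 0
G(9) = mex{0,2,3,0} = 1
G(10) = mex{1,3,2,1} = 0
G(11) = mex{0,0,3,2} = 1
G(12) = mex{1,1,0,3} = 2
G(13) = mex{2,0,1,2} = 3
G(14) = mex{3,1,0,3} = 2
G(15) = mex{2,2,1,0} = 3
G(16) = mex{3,3,2,1} = 0
G(17) = mex{0,2,3,0} = 1
G(18) = mex{1,3,2,1} = 0
G(19) = mex{0,0,3,2} = 1
G(20) = mex{1,1,0,3} = 2
G(21) = mex{2,0,1,2} = 3
G(22) = mex{3,1,0,3} = 2
G(23) = mex{2,2,1,0} = 3
G(24) = mex{3,3,2,1} = 0
G(25) = mex{0,2,3,0} = 1
G(26) = mex{1,3,2,1} = 0
G(27) = mex{0,0,3,2} = 1
G(28) = mex{1,1,0,3} = 2
G(29) = mex{2,0,1,2} = 3
P-positions are exactly the n with G(n) = 0.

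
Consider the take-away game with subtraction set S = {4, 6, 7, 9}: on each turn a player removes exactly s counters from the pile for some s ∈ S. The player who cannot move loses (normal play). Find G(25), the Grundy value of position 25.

3

G(0) = 0
G(1) = mex{} = 0
G(2) = mex{} = 0
G(3) = mex{} = 0
G(4) = mex{0} = 1
G(5) = mex{0} = 1
G(6) = mex{0,0} = 1
G(7) = mex{0,0,0} = 1
G(8) = mex{1,0,0} = 2
G(9) = mex{1,0,0,0} = 2
G(10) = mex{1,1,0,0} = 2
G(11) = mex{1,1,1,0} = 2
G(12) = mex{2,1,1,0} = 3
G(13) = mex{2,1,1,1} = 0
G(14) = mex{2,2,1,1} = 0
G(15) = mex{2,2,2,1} = 0
G(16) = mex{3,2,2,1} = 0
G(17) = mex{0,2,2,2} = 1
G(18) = mex{0,3,2,2} = 1
G(19) = mex{0,0,3,2} = 1
G(20) = mex{0,0,0,2} = 1
G(21) = mex{1,0,0,3} = 2
G(22) = mex{1,0,0,0} = 2
G(23) = mex{1,1,0,0} = 2
G(24) = mex{1,1,1,0} = 2
G(25) = mex{2,1,1,0} = 3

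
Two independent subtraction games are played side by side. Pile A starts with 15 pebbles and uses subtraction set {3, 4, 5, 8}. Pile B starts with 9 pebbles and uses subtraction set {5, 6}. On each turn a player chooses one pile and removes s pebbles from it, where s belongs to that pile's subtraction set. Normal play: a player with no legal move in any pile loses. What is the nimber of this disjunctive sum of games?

Pile A, S = {3, 4, 5, 8}:
G(0) = 0
G(1) = mex{} = 0
G(2) = mex{} = 0
G(3) = mex{0} = 1
G(4) = mex{0,0} = 1
G(5) = mex{0,0,0} = 1
G(6) = mex{1,0,0} = 2
G(7) = mex{1,1,0} = 2
G(8) = mex{1,1,1,0} = 2
G(9) = mex{2,1,1,0} = 3
G(10) = mex{2,2,1,0} = 3
G(11) = mex{2,2,2,1} = 0
G(12) = mex{3,2,2,1} = 0
G(13) = mex{3,3,2,1} = 0
G(14) = mex{0,3,3,2} = 1
G(15) = mex{0,0,3,2} = 1
G_A(15) = 1.
Pile B, S = {5, 6}:
n : 0 1 2 3 4 5 6 7 8 9
G : 0 0 0 0 0 1 1 1 1 1
G_B(9) = 1.
Combined Grundy value = 1 ⊕ 1 = 0.

0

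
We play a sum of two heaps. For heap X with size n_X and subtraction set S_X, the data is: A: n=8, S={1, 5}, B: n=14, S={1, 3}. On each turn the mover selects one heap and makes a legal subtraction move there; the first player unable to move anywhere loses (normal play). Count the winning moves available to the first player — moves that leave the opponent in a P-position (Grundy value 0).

0

Heap A, S = {1, 5}:
G(0) = 0
G(1) = mex{0} = 1
G(2) = mex{1} = 0
G(3) = mex{0} = 1
G(4) = mex{1} = 0
G(5) = mex{0,0} = 1
G(6) = mex{1,1} = 0
G(7) = mex{0,0} = 1
G(8) = mex{1,1} = 0
G_A(8) = 0.
Heap B, S = {1, 3}:
G(0) = 0
G(1) = mex{0} = 1
G(2) = mex{1} = 0
G(3) = mex{0,0} = 1
G(4) = mex{1,1} = 0
G(5) = mex{0,0} = 1
G(6) = mex{1,1} = 0
G(7) = mex{0,0} = 1
G(8) = mex{1,1} = 0
G(9) = mex{0,0} = 1
G(10) = mex{1,1} = 0
G(11) = mex{0,0} = 1
G(12) = mex{1,1} = 0
G(13) = mex{0,0} = 1
G(14) = mex{1,1} = 0
G_B(14) = 0.
Combined Grundy value = 0 ⊕ 0 = 0.
A winning move leaves total XOR = 0, i.e. changes one component's Grundy value g to g ⊕ X where X is the current total.
Heap A: target g' = 0⊕0 = 0, but every legal move changes the Grundy value (mex property), so 0 moves.
Heap B: target g' = 0⊕0 = 0, but every legal move changes the Grundy value (mex property), so 0 moves.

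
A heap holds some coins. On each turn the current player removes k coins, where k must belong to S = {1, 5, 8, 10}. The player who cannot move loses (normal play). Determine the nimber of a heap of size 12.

2

n :  0  1  2  3  4  5  6  7  8  9 10 11 12
G :  0  1  0  1  0  1  0  1  2  3  2  3  2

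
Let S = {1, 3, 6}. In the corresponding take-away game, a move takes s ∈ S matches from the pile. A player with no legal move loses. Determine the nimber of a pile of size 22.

n :  0  1  2  3  4  5  6  7  8  9 10 11 12 13 14 15 16 17 18 19 20 21 22
G :  0  1  0  1  0  1  2  3  2  0  1  0  1  0  1  2  3  2  0  1  0  1  0

0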